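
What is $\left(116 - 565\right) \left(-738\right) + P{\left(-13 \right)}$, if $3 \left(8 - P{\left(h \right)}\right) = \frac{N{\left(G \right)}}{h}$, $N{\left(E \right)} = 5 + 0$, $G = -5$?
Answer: $\frac{12923435}{39} \approx 3.3137 \cdot 10^{5}$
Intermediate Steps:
$N{\left(E \right)} = 5$
$P{\left(h \right)} = 8 - \frac{5}{3 h}$ ($P{\left(h \right)} = 8 - \frac{5 \frac{1}{h}}{3} = 8 - \frac{5}{3 h}$)
$\left(116 - 565\right) \left(-738\right) + P{\left(-13 \right)} = \left(116 - 565\right) \left(-738\right) + \left(8 - \frac{5}{3 \left(-13\right)}\right) = \left(-449\right) \left(-738\right) + \left(8 - - \frac{5}{39}\right) = 331362 + \left(8 + \frac{5}{39}\right) = 331362 + \frac{317}{39} = \frac{12923435}{39}$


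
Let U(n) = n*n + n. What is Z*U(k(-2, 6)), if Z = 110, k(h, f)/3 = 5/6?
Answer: 1925/2 ≈ 962.50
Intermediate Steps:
k(h, f) = 5/2 (k(h, f) = 3*(5/6) = 5/2)
U(n) = n + n**2 (U(n) = n**2 + n = n + n**2)
Z*U(k(-2, 6)) = 110*(5*(1 + 5/2)/2) = 110*((5/2)*(7/2)) = 110*(35/4) = 1925/2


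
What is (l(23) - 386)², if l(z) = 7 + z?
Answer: 126736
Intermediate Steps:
(l(23) - 386)² = ((7 + 23) - 386)² = (30 - 386)² = (-356)² = 126736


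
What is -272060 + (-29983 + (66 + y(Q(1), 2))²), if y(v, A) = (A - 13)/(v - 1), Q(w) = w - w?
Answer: -296114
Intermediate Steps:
Q(w) = 0
y(v, A) = (-13 + A)/(-1 + v)
-272060 + (-29983 + (66 + y(Q(1), 2))²) = -272060 + (-29983 + (66 + (-13 + 2)/(-1 + 0))²) = -272060 + (-29983 + (66 - 11/(-1))²) = -272060 + (-29983 + (66 - 1*(-11))²) = -272060 + (-29983 + (66 + 11)²) = -272060 + (-29983 + 77²) = -272060 + (-29983 + 5929) = -272060 - 24054 = -296114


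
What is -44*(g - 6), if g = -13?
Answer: 836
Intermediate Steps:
-44*(g - 6) = -44*(-13 - 6) = -44*(-19) = 836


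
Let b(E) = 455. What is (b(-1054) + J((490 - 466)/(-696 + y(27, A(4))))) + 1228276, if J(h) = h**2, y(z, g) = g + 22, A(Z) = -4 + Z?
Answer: 139545751083/113569 ≈ 1.2287e+6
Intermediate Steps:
y(z, g) = 22 + g
(b(-1054) + J((490 - 466)/(-696 + y(27, A(4))))) + 1228276 = (455 + ((490 - 466)/(-696 + (22 + (-4 + 4))))**2) + 1228276 = (455 + (24/(-696 + (22 + 0)))**2) + 1228276 = (455 + (24/(-696 + 22))**2) + 1228276 = (455 + (24/(-674))**2) + 1228276 = (455 + (24*(-1/674))**2) + 1228276 = (455 + (-12/337)**2) + 1228276 = (455 + 144/113569) + 1228276 = 51674039/113569 + 1228276 = 139545751083/113569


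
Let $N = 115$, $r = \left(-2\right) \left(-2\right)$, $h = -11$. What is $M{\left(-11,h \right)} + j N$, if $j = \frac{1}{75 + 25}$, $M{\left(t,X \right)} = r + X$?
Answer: $- \frac{117}{20} \approx -5.85$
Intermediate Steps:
$r = 4$
$M{\left(t,X \right)} = 4 + X$
$j = \frac{1}{100} \approx 0.01$
$M{\left(-11,h \right)} + j N = \left(4 - 11\right) + \frac{1}{100} \cdot 115 = -7 + \frac{23}{20} = - \frac{117}{20}$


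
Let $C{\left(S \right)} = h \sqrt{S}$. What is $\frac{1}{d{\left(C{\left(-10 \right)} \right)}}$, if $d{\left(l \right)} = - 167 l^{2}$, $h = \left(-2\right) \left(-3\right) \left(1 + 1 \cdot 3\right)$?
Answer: $\frac{1}{961920} \approx 1.0396 \cdot 10^{-6}$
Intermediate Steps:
$h = 24$ ($h = 6 \left(1 + 3\right) = 6 \cdot 4 = 24$)
$C{\left(S \right)} = 24 \sqrt{S}$
$\frac{1}{d{\left(C{\left(-10 \right)} \right)}} = \frac{1}{\left(-167\right) \left(24 \sqrt{-10}\right)^{2}} = \frac{1}{\left(-167\right) \left(24 i \sqrt{10}\right)^{2}} = \frac{1}{\left(-167\right) \left(-5760\right)} = \frac{1}{961920}$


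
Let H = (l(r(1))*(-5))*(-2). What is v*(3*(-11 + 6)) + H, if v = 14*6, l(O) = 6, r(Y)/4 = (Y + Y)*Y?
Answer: -1200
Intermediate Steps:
r(Y) = 8*Y² (r(Y) = 4*((Y + Y)*Y) = 4*((2*Y)*Y) = 4*(2*Y²) = 8*Y²)
H = 60 (H = (6*(-5))*(-2) = -30*(-2) = 60)
v = 84
v*(3*(-11 + 6)) + H = 84*(3*(-11 + 6)) + 60 = 84*(3*(-5)) + 60 = 84*(-15) + 60 = -1260 + 60 = -1200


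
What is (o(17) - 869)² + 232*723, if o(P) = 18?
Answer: 891937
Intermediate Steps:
(o(17) - 869)² + 232*723 = (18 - 869)² + 232*723 = (-851)² + 167736 = 724201 + 167736 = 891937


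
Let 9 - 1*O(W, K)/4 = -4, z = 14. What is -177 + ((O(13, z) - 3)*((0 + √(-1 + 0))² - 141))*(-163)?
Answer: 1133977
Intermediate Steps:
O(W, K) = 52 (O(W, K) = 36 - 4*(-4) = 36 + 16 = 52)
-177 + ((O(13, z) - 3)*((0 + √(-1 + 0))² - 141))*(-163) = -177 + ((52 - 3)*((0 + √(-1 + 0))² - 141))*(-163) = -177 + (49*((0 + √(-1))² - 141))*(-163) = -177 + (49*((0 + I)² - 141))*(-163) = -177 + (49*(I² - 141))*(-163) = -177 + (49*(-1 - 141))*(-163) = -177 + (49*(-142))*(-163) = -177 - 6958*(-163) = -177 + 1134154 = 1133977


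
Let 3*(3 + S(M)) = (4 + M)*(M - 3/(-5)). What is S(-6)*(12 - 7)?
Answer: 3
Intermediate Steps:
S(M) = -3 + (4 + M)*(⅗ + M)/3 (S(M) = -3 + ((4 + M)*(M - 3/(-5)))/3 = -3 + ((4 + M)*(M - 3*(-⅕)))/3 = -3 + ((4 + M)*(M + ⅗))/3 = -3 + ((4 + M)*(⅗ + M))/3 = -3 + (4 + M)*(⅗ + M)/3)
S(-6)*(12 - 7) = (-11/5 + (⅓)*(-6)² + (23/15)*(-6))*(12 - 7) = (-11/5 + (⅓)*36 - 46/5)*5 = (-11/5 + 12 - 46/5)*5 = (⅗)*5 = 3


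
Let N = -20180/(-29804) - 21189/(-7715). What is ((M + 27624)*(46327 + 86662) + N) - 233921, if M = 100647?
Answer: 980592888617348984/57484465 ≈ 1.7058e+10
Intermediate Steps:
N = 196801414/57484465 (N = -20180*(-1/29804) - 21189*(-1/7715) = 5045/7451 + 21189/7715 = 196801414/57484465 ≈ 3.4236)
((M + 27624)*(46327 + 86662) + N) - 233921 = ((100647 + 27624)*(46327 + 86662) + 196801414/57484465) - 233921 = (128271*132989 + 196801414/57484465) - 233921 = (17058632019 + 196801414/57484465) - 233921 = 980606335440886249/57484465 - 233921 = 980592888617348984/57484465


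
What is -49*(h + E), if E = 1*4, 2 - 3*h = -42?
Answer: -2744/3 ≈ -914.67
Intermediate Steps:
h = 44/3 (h = 2/3 - 1/3*(-42) = 2/3 + 14 = 44/3 ≈ 14.667)
E = 4
-49*(h + E) = -49*(44/3 + 4) = -49*56/3 = -2744/3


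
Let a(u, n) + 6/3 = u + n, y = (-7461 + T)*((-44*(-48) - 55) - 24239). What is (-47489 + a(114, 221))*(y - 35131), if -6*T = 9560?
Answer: -9469306339196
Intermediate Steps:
T = -4780/3 (T = -1/6*9560 = -4780/3 ≈ -1593.3)
y = 200843222 (y = (-7461 - 4780/3)*((-44*(-48) - 55) - 24239) = -27163*((2112 - 55) - 24239)/3 = -27163*(2057 - 24239)/3 = -27163/3*(-22182) = 200843222)
a(u, n) = -2 + n + u (a(u, n) = -2 + (u + n) = -2 + (n + u) = -2 + n + u)
(-47489 + a(114, 221))*(y - 35131) = (-47489 + (-2 + 221 + 114))*(200843222 - 35131) = (-47489 + 333)*200808091 = -47156*200808091 = -9469306339196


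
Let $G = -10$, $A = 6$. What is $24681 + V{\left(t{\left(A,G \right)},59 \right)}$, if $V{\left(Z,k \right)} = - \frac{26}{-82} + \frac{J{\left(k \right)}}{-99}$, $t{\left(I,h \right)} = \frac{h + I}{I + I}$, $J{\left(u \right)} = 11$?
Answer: $\frac{9107365}{369} \approx 24681.0$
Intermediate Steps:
$t{\left(I,h \right)} = \frac{I + h}{2 I}$
$V{\left(Z,k \right)} = \frac{76}{369}$ ($V{\left(Z,k \right)} = - \frac{26}{-82} + \frac{11}{-99} = \left(-26\right) \left(- \frac{1}{82}\right) + 11 \left(- \frac{1}{99}\right) = \frac{13}{41} - \frac{1}{9} = \frac{76}{369}$)
$24681 + V{\left(t{\left(A,G \right)},59 \right)} = 24681 + \frac{76}{369} = \frac{9107365}{369}$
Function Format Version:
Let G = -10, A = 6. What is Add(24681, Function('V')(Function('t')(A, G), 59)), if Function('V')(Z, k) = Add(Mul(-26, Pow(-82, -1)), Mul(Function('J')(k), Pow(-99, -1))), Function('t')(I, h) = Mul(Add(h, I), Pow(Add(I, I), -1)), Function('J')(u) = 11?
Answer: Rational(9107365, 369) ≈ 24681.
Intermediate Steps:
Function('t')(I, h) = Mul(Rational(1, 2), Pow(I, -1), Add(I, h)) (Function('t')(I, h) = Mul(Add(I, h), Pow(Mul(2, I), -1)) = Mul(Add(I, h), Mul(Rational(1, 2), Pow(I, -1))) = Mul(Rational(1, 2), Pow(I, -1), Add(I, h)))
Function('V')(Z, k) = Rational(76, 369) (Function('V')(Z, k) = Add(Mul(-26, Pow(-82, -1)), Mul(11, Pow(-99, -1))) = Add(Mul(-26, Rational(-1, 82)), Mul(11, Rational(-1, 99))) = Add(Rational(13, 41), Rational(-1, 9)) = Rational(76, 369))
Add(24681, Function('V')(Function('t')(A, G), 59)) = Add(24681, Rational(76, 369)) = Rational(9107365, 369)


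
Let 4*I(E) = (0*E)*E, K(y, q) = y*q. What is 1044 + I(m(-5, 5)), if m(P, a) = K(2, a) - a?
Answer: 1044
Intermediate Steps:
K(y, q) = q*y
m(P, a) = a (m(P, a) = a*2 - a = 2*a - a = a)
I(E) = 0 (I(E) = ((0*E)*E)/4 = (0*E)/4 = (¼)*0 = 0)
1044 + I(m(-5, 5)) = 1044 + 0 = 1044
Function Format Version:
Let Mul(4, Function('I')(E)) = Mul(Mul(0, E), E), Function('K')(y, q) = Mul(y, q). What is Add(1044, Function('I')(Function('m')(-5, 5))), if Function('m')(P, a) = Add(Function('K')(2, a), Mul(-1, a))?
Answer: 1044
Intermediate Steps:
Function('K')(y, q) = Mul(q, y)
Function('m')(P, a) = a (Function('m')(P, a) = Add(Mul(a, 2), Mul(-1, a)) = Add(Mul(2, a), Mul(-1, a)) = a)
Function('I')(E) = 0 (Function('I')(E) = Mul(Rational(1, 4), Mul(Mul(0, E), E)) = Mul(Rational(1, 4), Mul(0, E)) = Mul(Rational(1, 4), 0) = 0)
Add(1044, Function('I')(Function('m')(-5, 5))) = Add(1044, 0) = 1044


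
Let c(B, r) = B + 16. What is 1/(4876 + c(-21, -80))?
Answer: 1/4871 ≈ 0.00020530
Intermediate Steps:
c(B, r) = 16 + B
1/(4876 + c(-21, -80)) = 1/(4876 + (16 - 21)) = 1/(4876 - 5) = 1/4871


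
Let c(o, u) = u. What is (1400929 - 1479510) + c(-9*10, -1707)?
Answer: -80288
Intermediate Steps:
(1400929 - 1479510) + c(-9*10, -1707) = (1400929 - 1479510) - 1707 = -78581 - 1707 = -80288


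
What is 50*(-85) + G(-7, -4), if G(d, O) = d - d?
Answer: -4250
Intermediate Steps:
G(d, O) = 0
50*(-85) + G(-7, -4) = 50*(-85) + 0 = -4250 + 0 = -4250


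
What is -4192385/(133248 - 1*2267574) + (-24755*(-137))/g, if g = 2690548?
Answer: 9259120487395/2871253275324 ≈ 3.2248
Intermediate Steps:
-4192385/(133248 - 1*2267574) + (-24755*(-137))/g = -4192385/(133248 - 1*2267574) - 24755*(-137)/2690548 = -4192385/(133248 - 2267574) + 3391435*(1/2690548) = -4192385/(-2134326) + 3391435/2690548 = -4192385*(-1/2134326) + 3391435/2690548 = 4192385/2134326 + 3391435/2690548 = 9259120487395/2871253275324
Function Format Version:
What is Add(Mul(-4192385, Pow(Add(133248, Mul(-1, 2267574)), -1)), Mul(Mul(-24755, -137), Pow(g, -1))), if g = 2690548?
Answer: Rational(9259120487395, 2871253275324) ≈ 3.2248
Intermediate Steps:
Add(Mul(-4192385, Pow(Add(133248, Mul(-1, 2267574)), -1)), Mul(Mul(-24755, -137), Pow(g, -1))) = Add(Mul(-4192385, Pow(Add(133248, Mul(-1, 2267574)), -1)), Mul(Mul(-24755, -137), Pow(2690548, -1))) = Add(Mul(-4192385, Pow(Add(133248, -2267574), -1)), Mul(3391435, Rational(1, 2690548))) = Add(Mul(-4192385, Pow(-2134326, -1)), Rational(3391435, 2690548)) = Add(Mul(-4192385, Rational(-1, 2134326)), Rational(3391435, 2690548)) = Add(Rational(4192385, 2134326), Rational(3391435, 2690548)) = Rational(9259120487395, 2871253275324)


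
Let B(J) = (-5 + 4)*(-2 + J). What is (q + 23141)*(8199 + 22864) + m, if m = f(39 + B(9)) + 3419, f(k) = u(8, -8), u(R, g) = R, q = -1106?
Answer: 684476632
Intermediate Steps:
B(J) = 2 - J (B(J) = -(-2 + J) = 2 - J)
f(k) = 8
m = 3427 (m = 8 + 3419 = 3427)
(q + 23141)*(8199 + 22864) + m = (-1106 + 23141)*(8199 + 22864) + 3427 = 22035*31063 + 3427 = 684473205 + 3427 = 684476632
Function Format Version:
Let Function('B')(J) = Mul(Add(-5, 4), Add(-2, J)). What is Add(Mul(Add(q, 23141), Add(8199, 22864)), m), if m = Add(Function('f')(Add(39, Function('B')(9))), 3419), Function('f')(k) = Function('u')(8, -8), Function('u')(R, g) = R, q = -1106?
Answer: 684476632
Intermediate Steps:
Function('B')(J) = Add(2, Mul(-1, J)) (Function('B')(J) = Mul(-1, Add(-2, J)) = Add(2, Mul(-1, J)))
Function('f')(k) = 8
m = 3427 (m = Add(8, 3419) = 3427)
Add(Mul(Add(q, 23141), Add(8199, 22864)), m) = Add(Mul(Add(-1106, 23141), Add(8199, 22864)), 3427) = Add(Mul(22035, 31063), 3427) = Add(684473205, 3427) = 684476632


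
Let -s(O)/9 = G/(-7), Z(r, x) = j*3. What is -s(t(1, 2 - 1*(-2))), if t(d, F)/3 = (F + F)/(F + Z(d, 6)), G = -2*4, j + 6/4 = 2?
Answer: 72/7 ≈ 10.286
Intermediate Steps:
j = 1/2 (j = -3/2 + 2 = 1/2 ≈ 0.50000)
Z(r, x) = 3/2 (Z(r, x) = (1/2)*3 = 3/2)
G = -8
t(d, F) = 6*F/(3/2 + F) (t(d, F) = 3*((F + F)/(F + 3/2)) = 3*((2*F)/(3/2 + F)) = 3*(2*F/(3/2 + F)) = 6*F/(3/2 + F))
s(O) = -72/7 (s(O) = -(-72)/(-7) = -(-72)*(-1)/7 = -9*8/7 = -72/7)
-s(t(1, 2 - 1*(-2))) = -1*(-72/7) = 72/7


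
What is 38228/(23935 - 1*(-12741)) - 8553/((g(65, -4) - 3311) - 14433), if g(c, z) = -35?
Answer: 248336360/163015651 ≈ 1.5234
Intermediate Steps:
38228/(23935 - 1*(-12741)) - 8553/((g(65, -4) - 3311) - 14433) = 38228/(23935 - 1*(-12741)) - 8553/((-35 - 3311) - 14433) = 38228/(23935 + 12741) - 8553/(-3346 - 14433) = 38228/36676 - 8553/(-17779) = 38228*(1/36676) - 8553*(-1/17779) = 9557/9169 + 8553/17779 = 248336360/163015651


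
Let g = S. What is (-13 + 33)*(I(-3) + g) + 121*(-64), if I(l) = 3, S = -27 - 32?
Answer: -8864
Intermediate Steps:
S = -59
g = -59
(-13 + 33)*(I(-3) + g) + 121*(-64) = (-13 + 33)*(3 - 59) + 121*(-64) = 20*(-56) - 7744 = -1120 - 7744 = -8864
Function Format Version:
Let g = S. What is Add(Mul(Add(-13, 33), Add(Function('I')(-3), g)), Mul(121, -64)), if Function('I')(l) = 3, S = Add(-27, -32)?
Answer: -8864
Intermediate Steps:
S = -59
g = -59
Add(Mul(Add(-13, 33), Add(Function('I')(-3), g)), Mul(121, -64)) = Add(Mul(Add(-13, 33), Add(3, -59)), Mul(121, -64)) = Add(Mul(20, -56), -7744) = Add(-1120, -7744) = -8864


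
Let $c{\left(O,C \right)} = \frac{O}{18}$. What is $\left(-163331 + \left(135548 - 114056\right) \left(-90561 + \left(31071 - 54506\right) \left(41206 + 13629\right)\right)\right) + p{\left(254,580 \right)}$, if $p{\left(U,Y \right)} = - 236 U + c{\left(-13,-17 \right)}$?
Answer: $- \frac{497167522775779}{18} \approx -2.762 \cdot 10^{13}$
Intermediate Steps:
$c{\left(O,C \right)} = \frac{O}{18}$ ($c{\left(O,C \right)} = O \frac{1}{18} = \frac{O}{18}$)
$p{\left(U,Y \right)} = - \frac{13}{18} - 236 U$ ($p{\left(U,Y \right)} = - 236 U + \frac{1}{18} \left(-13\right) = - 236 U - \frac{13}{18} = - \frac{13}{18} - 236 U$)
$\left(-163331 + \left(135548 - 114056\right) \left(-90561 + \left(31071 - 54506\right) \left(41206 + 13629\right)\right)\right) + p{\left(254,580 \right)} = \left(-163331 + \left(135548 - 114056\right) \left(-90561 + \left(31071 - 54506\right) \left(41206 + 13629\right)\right)\right) - \frac{1079005}{18} = \left(-163331 + 21492 \left(-90561 - 1285058225\right)\right) - \frac{1079005}{18} = \left(-163331 + 21492 \left(-1285148786\right)\right) - \frac{1079005}{18} = \left(-163331 - 27620417708712\right) - \frac{1079005}{18} = -27620417872043 - \frac{1079005}{18} = - \frac{497167522775779}{18}$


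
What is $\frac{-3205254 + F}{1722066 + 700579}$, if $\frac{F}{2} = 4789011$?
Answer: $\frac{6372768}{2422645} \approx 2.6305$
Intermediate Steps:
$F = 9578022$ ($F = 2 \cdot 4789011 = 9578022$)
$\frac{-3205254 + F}{1722066 + 700579} = \frac{-3205254 + 9578022}{1722066 + 700579} = \frac{6372768}{2422645}$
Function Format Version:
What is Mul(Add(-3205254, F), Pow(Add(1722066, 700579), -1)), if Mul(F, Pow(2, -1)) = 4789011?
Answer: Rational(6372768, 2422645) ≈ 2.6305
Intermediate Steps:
F = 9578022 (F = Mul(2, 4789011) = 9578022)
Mul(Add(-3205254, F), Pow(Add(1722066, 700579), -1)) = Mul(Add(-3205254, 9578022), Pow(Add(1722066, 700579), -1)) = Mul(6372768, Pow(2422645, -1)) = Mul(6372768, Rational(1, 2422645)) = Rational(6372768, 2422645)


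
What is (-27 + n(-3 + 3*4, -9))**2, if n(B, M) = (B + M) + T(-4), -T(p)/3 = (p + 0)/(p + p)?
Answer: 3249/4 ≈ 812.25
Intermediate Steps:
T(p) = -3/2 (T(p) = -3*(p + 0)/(p + p) = -3*p/(2*p) = -3*p*1/(2*p) = -3*1/2 = -3/2)
n(B, M) = -3/2 + B + M (n(B, M) = (B + M) - 3/2 = -3/2 + B + M)
(-27 + n(-3 + 3*4, -9))**2 = (-27 + (-3/2 + (-3 + 3*4) - 9))**2 = (-27 + (-3/2 + (-3 + 12) - 9))**2 = (-27 + (-3/2 + 9 - 9))**2 = (-27 - 3/2)**2 = (-57/2)**2 = 3249/4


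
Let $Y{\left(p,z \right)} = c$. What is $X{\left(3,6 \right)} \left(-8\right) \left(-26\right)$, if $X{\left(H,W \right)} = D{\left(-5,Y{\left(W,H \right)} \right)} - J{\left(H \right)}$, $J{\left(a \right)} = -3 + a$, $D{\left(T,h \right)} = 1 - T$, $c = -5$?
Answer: $1248$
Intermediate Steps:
$Y{\left(p,z \right)} = -5$
$X{\left(H,W \right)} = 9 - H$ ($X{\left(H,W \right)} = \left(1 - -5\right) - \left(-3 + H\right) = \left(1 + 5\right) - \left(-3 + H\right) = 6 - \left(-3 + H\right) = 9 - H$)
$X{\left(3,6 \right)} \left(-8\right) \left(-26\right) = \left(9 - 3\right) \left(-8\right) \left(-26\right) = 6 \left(-8\right) \left(-26\right) = \left(-48\right) \left(-26\right) = 1248$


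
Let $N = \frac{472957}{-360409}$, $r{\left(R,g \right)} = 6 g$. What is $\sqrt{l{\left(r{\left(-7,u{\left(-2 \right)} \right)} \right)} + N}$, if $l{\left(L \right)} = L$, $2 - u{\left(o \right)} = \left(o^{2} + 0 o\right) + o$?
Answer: $\frac{i \sqrt{170457959413}}{360409} \approx 1.1455 i$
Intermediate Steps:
$u{\left(o \right)} = 2 - o - o^{2}$ ($u{\left(o \right)} = 2 - \left(\left(o^{2} + 0 o\right) + o\right) = 2 - \left(\left(o^{2} + 0\right) + o\right) = 2 - \left(o^{2} + o\right) = 2 - \left(o + o^{2}\right) = 2 - o - o^{2}$)
$N = - \frac{472957}{360409}$ ($N = 472957 \left(- \frac{1}{360409}\right) = - \frac{472957}{360409} \approx -1.3123$)
$\sqrt{l{\left(r{\left(-7,u{\left(-2 \right)} \right)} \right)} + N} = \sqrt{6 \left(2 - -2 - \left(-2\right)^{2}\right) - \frac{472957}{360409}} = \sqrt{6 \left(2 + 2 - 4\right) - \frac{472957}{360409}} = \sqrt{6 \cdot 0 - \frac{472957}{360409}} = \sqrt{0 - \frac{472957}{360409}} = \sqrt{- \frac{472957}{360409}} = \frac{i \sqrt{170457959413}}{360409}$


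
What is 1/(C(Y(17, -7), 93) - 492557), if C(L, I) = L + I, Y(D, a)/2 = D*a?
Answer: -1/492702 ≈ -2.0296e-6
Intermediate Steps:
Y(D, a) = 2*D*a (Y(D, a) = 2*(D*a) = 2*D*a)
C(L, I) = I + L
1/(C(Y(17, -7), 93) - 492557) = 1/((93 + 2*17*(-7)) - 492557) = 1/((93 - 238) - 492557) = 1/(-145 - 492557) = 1/(-492702) = -1/492702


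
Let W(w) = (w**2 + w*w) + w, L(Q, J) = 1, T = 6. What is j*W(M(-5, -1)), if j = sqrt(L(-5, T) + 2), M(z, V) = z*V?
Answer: 55*sqrt(3) ≈ 95.263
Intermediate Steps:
M(z, V) = V*z
j = sqrt(3) (j = sqrt(1 + 2) = sqrt(3) ≈ 1.7320)
W(w) = w + 2*w**2 (W(w) = (w**2 + w**2) + w = 2*w**2 + w = w + 2*w**2)
j*W(M(-5, -1)) = sqrt(3)*((-1*(-5))*(1 + 2*(-1*(-5)))) = sqrt(3)*(5*(1 + 2*5)) = sqrt(3)*(5*(1 + 10)) = sqrt(3)*(5*11) = sqrt(3)*55 = 55*sqrt(3)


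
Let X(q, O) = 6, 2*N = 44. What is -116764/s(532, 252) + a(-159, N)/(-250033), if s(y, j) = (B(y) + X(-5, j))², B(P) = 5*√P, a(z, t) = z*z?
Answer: -12305948193869/1374663431624 + 437865*√133/5497928 ≈ -8.0335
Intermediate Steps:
N = 22 (N = (½)*44 = 22)
a(z, t) = z²
s(y, j) = (6 + 5*√y)² (s(y, j) = (5*√y + 6)² = (6 + 5*√y)²)
-116764/s(532, 252) + a(-159, N)/(-250033) = -116764/(6 + 5*√532)² + (-159)²/(-250033) = -116764/(6 + 5*(2*√133))² + 25281*(-1/250033) = -116764/(6 + 10*√133)² - 25281/250033 = -25281/250033 - 116764/(6 + 10*√133)²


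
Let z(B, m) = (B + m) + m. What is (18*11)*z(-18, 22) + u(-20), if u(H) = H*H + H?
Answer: 5528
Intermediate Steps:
u(H) = H + H² (u(H) = H² + H = H + H²)
z(B, m) = B + 2*m
(18*11)*z(-18, 22) + u(-20) = (18*11)*(-18 + 2*22) - 20*(1 - 20) = 198*(-18 + 44) - 20*(-19) = 198*26 + 380 = 5148 + 380 = 5528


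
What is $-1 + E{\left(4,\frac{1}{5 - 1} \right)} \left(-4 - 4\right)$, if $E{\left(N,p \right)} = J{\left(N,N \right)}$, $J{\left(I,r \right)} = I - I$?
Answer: $-1$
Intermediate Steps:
$J{\left(I,r \right)} = 0$
$E{\left(N,p \right)} = 0$
$-1 + E{\left(4,\frac{1}{5 - 1} \right)} \left(-4 - 4\right) = -1 + 0 \left(-4 - 4\right) = -1 + 0 \left(-8\right) = -1 + 0 = -1$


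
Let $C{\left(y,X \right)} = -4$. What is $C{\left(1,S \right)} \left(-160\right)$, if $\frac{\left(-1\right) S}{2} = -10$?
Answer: $640$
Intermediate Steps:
$S = 20$ ($S = \left(-2\right) \left(-10\right) = 20$)
$C{\left(1,S \right)} \left(-160\right) = \left(-4\right) \left(-160\right) = 640$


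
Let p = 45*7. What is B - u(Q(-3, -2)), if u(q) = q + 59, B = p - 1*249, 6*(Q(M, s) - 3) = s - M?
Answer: 23/6 ≈ 3.8333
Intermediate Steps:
Q(M, s) = 3 - M/6 + s/6 (Q(M, s) = 3 + (s - M)/6 = 3 + (-M/6 + s/6) = 3 - M/6 + s/6)
p = 315
B = 66 (B = 315 - 1*249 = 315 - 249 = 66)
u(q) = 59 + q
B - u(Q(-3, -2)) = 66 - (59 + (3 - ⅙*(-3) + (⅙)*(-2))) = 66 - (59 + (3 + ½ - ⅓)) = 66 - (59 + 19/6) = 66 - 1*373/6 = 66 - 373/6 = 23/6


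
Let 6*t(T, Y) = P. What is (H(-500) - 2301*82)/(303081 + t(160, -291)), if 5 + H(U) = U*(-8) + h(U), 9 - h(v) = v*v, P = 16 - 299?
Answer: -2608068/1818203 ≈ -1.4344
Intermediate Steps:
P = -283
t(T, Y) = -283/6 (t(T, Y) = (⅙)*(-283) = -283/6)
h(v) = 9 - v² (h(v) = 9 - v*v = 9 - v²)
H(U) = 4 - U² - 8*U (H(U) = -5 + (U*(-8) + (9 - U²)) = -5 + (-8*U + (9 - U²)) = -5 + (9 - U² - 8*U) = 4 - U² - 8*U)
(H(-500) - 2301*82)/(303081 + t(160, -291)) = ((4 - 1*(-500)² - 8*(-500)) - 2301*82)/(303081 - 283/6) = ((4 - 1*250000 + 4000) - 188682)/(1818203/6) = ((4 - 250000 + 4000) - 188682)*(6/1818203) = (-245996 - 188682)*(6/1818203) = -434678*6/1818203 = -2608068/1818203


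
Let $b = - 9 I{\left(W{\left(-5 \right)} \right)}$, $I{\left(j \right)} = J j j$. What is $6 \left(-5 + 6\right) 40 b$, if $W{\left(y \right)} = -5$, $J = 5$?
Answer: $-270000$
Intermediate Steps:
$I{\left(j \right)} = 5 j^{2}$ ($I{\left(j \right)} = 5 j j = 5 j^{2}$)
$b = -1125$ ($b = - 9 \cdot 5 \left(-5\right)^{2} = - 9 \cdot 5 \cdot 25 = \left(-9\right) 125 = -1125$)
$6 \left(-5 + 6\right) 40 b = 6 \left(-5 + 6\right) 40 \left(-1125\right) = 6 \cdot 1 \cdot 40 \left(-1125\right) = 6 \cdot 40 \left(-1125\right) = 240 \left(-1125\right) = -270000$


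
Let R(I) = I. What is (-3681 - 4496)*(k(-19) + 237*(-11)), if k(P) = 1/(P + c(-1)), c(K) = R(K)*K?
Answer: 383722079/18 ≈ 2.1318e+7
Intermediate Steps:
c(K) = K² (c(K) = K*K = K²)
k(P) = 1/(1 + P) (k(P) = 1/(P + (-1)²) = 1/(P + 1) = 1/(1 + P))
(-3681 - 4496)*(k(-19) + 237*(-11)) = (-3681 - 4496)*(1/(1 - 19) + 237*(-11)) = -8177*(1/(-18) - 2607) = -8177*(-1/18 - 2607) = -8177*(-46927/18) = 383722079/18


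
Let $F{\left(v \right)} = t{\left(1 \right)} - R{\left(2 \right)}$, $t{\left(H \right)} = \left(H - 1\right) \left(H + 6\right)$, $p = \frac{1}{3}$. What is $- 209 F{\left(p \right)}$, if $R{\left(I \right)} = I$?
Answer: $418$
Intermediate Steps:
$p = \frac{1}{3} \approx 0.33333$
$t{\left(H \right)} = \left(-1 + H\right) \left(6 + H\right)$
$F{\left(v \right)} = -2$ ($F{\left(v \right)} = \left(-6 + 1^{2} + 5 \cdot 1\right) - 2 = \left(-6 + 1 + 5\right) - 2 = 0 - 2 = -2$)
$- 209 F{\left(p \right)} = \left(-209\right) \left(-2\right) = 418$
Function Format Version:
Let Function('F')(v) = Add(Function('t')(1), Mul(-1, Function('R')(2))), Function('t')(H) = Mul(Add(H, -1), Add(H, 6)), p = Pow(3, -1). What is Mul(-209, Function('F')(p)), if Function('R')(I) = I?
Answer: 418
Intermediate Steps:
p = Rational(1, 3) ≈ 0.33333
Function('t')(H) = Mul(Add(-1, H), Add(6, H))
Function('F')(v) = -2 (Function('F')(v) = Add(Add(-6, Pow(1, 2), Mul(5, 1)), Mul(-1, 2)) = Add(Add(-6, 1, 5), -2) = Add(0, -2) = -2)
Mul(-209, Function('F')(p)) = Mul(-209, -2) = 418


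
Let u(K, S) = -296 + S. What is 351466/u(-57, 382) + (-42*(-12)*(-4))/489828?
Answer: 7173238103/1755217 ≈ 4086.8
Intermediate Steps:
351466/u(-57, 382) + (-42*(-12)*(-4))/489828 = 351466/(-296 + 382) + (-42*(-12)*(-4))/489828 = 351466/86 + (504*(-4))*(1/489828) = 351466*(1/86) - 2016*1/489828 = 175733/43 - 168/40819 = 7173238103/1755217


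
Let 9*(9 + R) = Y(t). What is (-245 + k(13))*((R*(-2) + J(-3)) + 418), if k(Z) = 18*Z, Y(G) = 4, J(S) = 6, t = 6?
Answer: -43670/9 ≈ -4852.2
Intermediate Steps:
R = -77/9 (R = -9 + (⅑)*4 = -9 + 4/9 = -77/9 ≈ -8.5556)
(-245 + k(13))*((R*(-2) + J(-3)) + 418) = (-245 + 18*13)*((-77/9*(-2) + 6) + 418) = (-245 + 234)*((154/9 + 6) + 418) = -11*(208/9 + 418) = -11*3970/9 = -43670/9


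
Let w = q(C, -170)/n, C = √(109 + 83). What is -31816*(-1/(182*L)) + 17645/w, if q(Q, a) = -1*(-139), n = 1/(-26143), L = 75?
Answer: 4437483707/1907785425 ≈ 2.3260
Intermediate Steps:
n = -1/26143 ≈ -3.8251e-5
C = 8*√3 (C = √192 = 8*√3 ≈ 13.856)
q(Q, a) = 139
w = -3633877 (w = 139/(-1/26143) = 139*(-26143) = -3633877)
-31816*(-1/(182*L)) + 17645/w = -31816/((-182*75)) + 17645/(-3633877) = -31816/(-13650) + 17645*(-1/3633877) = -31816*(-1/13650) - 17645/3633877 = 15908/6825 - 17645/3633877 = 4437483707/1907785425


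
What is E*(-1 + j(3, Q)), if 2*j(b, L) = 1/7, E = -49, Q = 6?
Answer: 91/2 ≈ 45.500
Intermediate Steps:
j(b, L) = 1/14 (j(b, L) = (½)/7 = (½)*(⅐) = 1/14)
E*(-1 + j(3, Q)) = -49*(-1 + 1/14) = -49*(-13/14) = 91/2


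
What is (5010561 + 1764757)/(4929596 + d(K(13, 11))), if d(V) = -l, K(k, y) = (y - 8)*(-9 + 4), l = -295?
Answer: 6775318/4929891 ≈ 1.3743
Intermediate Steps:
K(k, y) = 40 - 5*y (K(k, y) = (-8 + y)*(-5) = 40 - 5*y)
d(V) = 295 (d(V) = -1*(-295) = 295)
(5010561 + 1764757)/(4929596 + d(K(13, 11))) = (5010561 + 1764757)/(4929596 + 295) = 6775318/4929891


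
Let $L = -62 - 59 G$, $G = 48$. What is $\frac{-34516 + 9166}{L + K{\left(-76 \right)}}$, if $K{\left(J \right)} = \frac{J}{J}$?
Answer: $\frac{25350}{2893} \approx 8.7625$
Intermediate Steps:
$K{\left(J \right)} = 1$
$L = -2894$ ($L = -62 - 2832 = -2894$)
$\frac{-34516 + 9166}{L + K{\left(-76 \right)}} = \frac{-34516 + 9166}{-2894 + 1} = - \frac{25350}{-2893} = \left(-25350\right) \left(- \frac{1}{2893}\right) = \frac{25350}{2893}$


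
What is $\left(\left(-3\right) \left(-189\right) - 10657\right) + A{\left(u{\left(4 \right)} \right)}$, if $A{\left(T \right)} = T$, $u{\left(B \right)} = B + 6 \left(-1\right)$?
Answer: $-10092$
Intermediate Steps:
$u{\left(B \right)} = -6 + B$ ($u{\left(B \right)} = B - 6 = -6 + B$)
$\left(\left(-3\right) \left(-189\right) - 10657\right) + A{\left(u{\left(4 \right)} \right)} = \left(\left(-3\right) \left(-189\right) - 10657\right) + \left(-6 + 4\right) = \left(567 - 10657\right) - 2 = -10090 - 2 = -10092$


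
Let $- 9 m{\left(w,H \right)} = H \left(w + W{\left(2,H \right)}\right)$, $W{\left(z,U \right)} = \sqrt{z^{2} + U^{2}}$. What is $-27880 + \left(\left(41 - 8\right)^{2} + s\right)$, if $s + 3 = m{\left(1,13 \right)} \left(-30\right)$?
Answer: $- \frac{80252}{3} + \frac{130 \sqrt{173}}{3} \approx -26181.0$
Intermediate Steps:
$W{\left(z,U \right)} = \sqrt{U^{2} + z^{2}}$
$m{\left(w,H \right)} = - \frac{H \left(w + \sqrt{4 + H^{2}}\right)}{9}$ ($m{\left(w,H \right)} = - \frac{H \left(w + \sqrt{H^{2} + 2^{2}}\right)}{9} = - \frac{H \left(w + \sqrt{H^{2} + 4}\right)}{9} = - \frac{H \left(w + \sqrt{4 + H^{2}}\right)}{9}$)
$s = \frac{121}{3} + \frac{130 \sqrt{173}}{3}$ ($s = -3 + \left(- \frac{1}{9}\right) 13 \left(1 + \sqrt{4 + 13^{2}}\right) \left(-30\right) = -3 + \left(- \frac{1}{9}\right) 13 \left(1 + \sqrt{4 + 169}\right) \left(-30\right) = -3 + \left(- \frac{1}{9}\right) 13 \left(1 + \sqrt{173}\right) \left(-30\right) = -3 + \left(- \frac{13}{9} - \frac{13 \sqrt{173}}{9}\right) \left(-30\right) = -3 + \left(\frac{130}{3} + \frac{130 \sqrt{173}}{3}\right) = \frac{121}{3} + \frac{130 \sqrt{173}}{3} \approx 610.29$)
$-27880 + \left(\left(41 - 8\right)^{2} + s\right) = -27880 + \left(\left(41 - 8\right)^{2} + \left(\frac{121}{3} + \frac{130 \sqrt{173}}{3}\right)\right) = -27880 + \left(33^{2} + \left(\frac{121}{3} + \frac{130 \sqrt{173}}{3}\right)\right) = -27880 + \left(1089 + \left(\frac{121}{3} + \frac{130 \sqrt{173}}{3}\right)\right) = -27880 + \left(\frac{3388}{3} + \frac{130 \sqrt{173}}{3}\right) = - \frac{80252}{3} + \frac{130 \sqrt{173}}{3}$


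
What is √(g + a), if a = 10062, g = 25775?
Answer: √35837 ≈ 189.31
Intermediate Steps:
√(g + a) = √(25775 + 10062) = √35837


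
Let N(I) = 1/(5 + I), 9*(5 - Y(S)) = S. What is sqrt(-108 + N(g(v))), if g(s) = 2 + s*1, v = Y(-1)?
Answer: 3*I*sqrt(142463)/109 ≈ 10.388*I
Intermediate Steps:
Y(S) = 5 - S/9
v = 46/9 (v = 5 - 1/9*(-1) = 5 + 1/9 = 46/9 ≈ 5.1111)
g(s) = 2 + s
sqrt(-108 + N(g(v))) = sqrt(-108 + 1/(5 + (2 + 46/9))) = sqrt(-108 + 1/(5 + 64/9)) = sqrt(-108 + 1/(109/9)) = sqrt(-108 + 9/109) = sqrt(-11763/109) = 3*I*sqrt(142463)/109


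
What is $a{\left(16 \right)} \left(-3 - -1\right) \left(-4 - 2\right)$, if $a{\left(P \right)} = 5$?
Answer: $60$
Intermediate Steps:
$a{\left(16 \right)} \left(-3 - -1\right) \left(-4 - 2\right) = 5 \left(-3 - -1\right) \left(-4 - 2\right) = 5 \left(-3 + 1\right) \left(-6\right) = 5 \left(\left(-2\right) \left(-6\right)\right) = 5 \cdot 12 = 60$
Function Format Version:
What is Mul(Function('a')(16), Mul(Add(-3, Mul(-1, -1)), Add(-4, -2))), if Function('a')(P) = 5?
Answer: 60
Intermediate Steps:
Mul(Function('a')(16), Mul(Add(-3, Mul(-1, -1)), Add(-4, -2))) = Mul(5, Mul(Add(-3, Mul(-1, -1)), Add(-4, -2))) = Mul(5, Mul(Add(-3, 1), -6)) = Mul(5, Mul(-2, -6)) = Mul(5, 12) = 60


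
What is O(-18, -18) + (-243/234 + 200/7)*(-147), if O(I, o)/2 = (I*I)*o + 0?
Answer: -408495/26 ≈ -15711.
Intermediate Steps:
O(I, o) = 2*o*I² (O(I, o) = 2*((I*I)*o + 0) = 2*(I²*o + 0) = 2*(o*I² + 0) = 2*(o*I²) = 2*o*I²)
O(-18, -18) + (-243/234 + 200/7)*(-147) = 2*(-18)*(-18)² + (-243/234 + 200/7)*(-147) = 2*(-18)*324 + (-243*1/234 + 200*(⅐))*(-147) = -11664 + (-27/26 + 200/7)*(-147) = -11664 + (5011/182)*(-147) = -11664 - 105231/26 = -408495/26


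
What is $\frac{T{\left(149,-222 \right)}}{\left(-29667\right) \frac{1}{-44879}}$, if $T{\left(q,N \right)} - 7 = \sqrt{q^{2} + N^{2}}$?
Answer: $\frac{314153}{29667} + \frac{44879 \sqrt{85}}{1023} \approx 415.05$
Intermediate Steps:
$T{\left(q,N \right)} = 7 + \sqrt{N^{2} + q^{2}}$ ($T{\left(q,N \right)} = 7 + \sqrt{q^{2} + N^{2}} = 7 + \sqrt{N^{2} + q^{2}}$)
$\frac{T{\left(149,-222 \right)}}{\left(-29667\right) \frac{1}{-44879}} = \frac{7 + \sqrt{\left(-222\right)^{2} + 149^{2}}}{\left(-29667\right) \frac{1}{-44879}} = \frac{7 + \sqrt{49284 + 22201}}{\left(-29667\right) \left(- \frac{1}{44879}\right)} = \frac{7 + \sqrt{71485}}{\frac{29667}{44879}} = \left(7 + 29 \sqrt{85}\right) \frac{44879}{29667} = \frac{314153}{29667} + \frac{44879 \sqrt{85}}{1023}$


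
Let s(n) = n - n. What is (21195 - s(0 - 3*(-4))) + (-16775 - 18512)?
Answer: -14092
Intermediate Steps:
s(n) = 0
(21195 - s(0 - 3*(-4))) + (-16775 - 18512) = (21195 - 1*0) + (-16775 - 18512) = (21195 + 0) - 35287 = 21195 - 35287 = -14092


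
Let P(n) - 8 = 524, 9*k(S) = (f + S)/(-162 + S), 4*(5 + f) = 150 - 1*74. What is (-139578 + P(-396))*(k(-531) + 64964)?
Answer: -5121708658210/567 ≈ -9.0330e+9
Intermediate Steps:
f = 14 (f = -5 + (150 - 1*74)/4 = -5 + (150 - 74)/4 = -5 + (¼)*76 = -5 + 19 = 14)
k(S) = (14 + S)/(9*(-162 + S)) (k(S) = ((14 + S)/(-162 + S))/9 = (14 + S)/(9*(-162 + S)))
P(n) = 532 (P(n) = 8 + 524 = 532)
(-139578 + P(-396))*(k(-531) + 64964) = (-139578 + 532)*((14 - 531)/(9*(-162 - 531)) + 64964) = -139046*((⅑)*(-517)/(-693) + 64964) = -139046*((⅑)*(-1/693)*(-517) + 64964) = -139046*(47/567 + 64964) = -139046*36834635/567 = -5121708658210/567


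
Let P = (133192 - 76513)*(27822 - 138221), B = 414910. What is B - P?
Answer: 6257719831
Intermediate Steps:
P = -6257304921 (P = 56679*(-110399) = -6257304921)
B - P = 414910 - 1*(-6257304921) = 414910 + 6257304921 = 6257719831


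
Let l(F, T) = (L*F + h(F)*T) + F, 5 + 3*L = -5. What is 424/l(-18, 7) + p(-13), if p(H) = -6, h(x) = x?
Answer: -232/21 ≈ -11.048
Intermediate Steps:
L = -10/3 (L = -5/3 + (⅓)*(-5) = -5/3 - 5/3 = -10/3 ≈ -3.3333)
l(F, T) = -7*F/3 + F*T (l(F, T) = (-10*F/3 + F*T) + F = -7*F/3 + F*T)
424/l(-18, 7) + p(-13) = 424/(((⅓)*(-18)*(-7 + 3*7))) - 6 = 424/(((⅓)*(-18)*(-7 + 21))) - 6 = 424/(((⅓)*(-18)*14)) - 6 = 424/(-84) - 6 = 424*(-1/84) - 6 = -106/21 - 6 = -232/21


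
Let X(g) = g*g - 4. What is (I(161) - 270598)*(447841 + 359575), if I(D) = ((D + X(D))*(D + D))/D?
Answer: -176373565872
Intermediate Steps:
X(g) = -4 + g² (X(g) = g² - 4 = -4 + g²)
I(D) = -8 + 2*D + 2*D² (I(D) = ((D + (-4 + D²))*(D + D))/D = ((-4 + D + D²)*(2*D))/D = (2*D*(-4 + D + D²))/D = -8 + 2*D + 2*D²)
(I(161) - 270598)*(447841 + 359575) = ((-8 + 2*161 + 2*161²) - 270598)*(447841 + 359575) = ((-8 + 322 + 2*25921) - 270598)*807416 = ((-8 + 322 + 51842) - 270598)*807416 = (52156 - 270598)*807416 = -218442*807416 = -176373565872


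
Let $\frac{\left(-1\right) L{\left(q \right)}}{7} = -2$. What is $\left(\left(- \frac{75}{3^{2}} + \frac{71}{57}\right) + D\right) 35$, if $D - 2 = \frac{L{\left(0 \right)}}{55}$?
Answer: $- \frac{106064}{627} \approx -169.16$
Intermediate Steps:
$L{\left(q \right)} = 14$ ($L{\left(q \right)} = \left(-7\right) \left(-2\right) = 14$)
$D = \frac{124}{55}$ ($D = 2 + \frac{14}{55} = \frac{124}{55} \approx 2.2545$)
$\left(\left(- \frac{75}{3^{2}} + \frac{71}{57}\right) + D\right) 35 = \left(\left(- \frac{75}{3^{2}} + \frac{71}{57}\right) + \frac{124}{55}\right) 35 = \left(\left(- \frac{75}{9} + 71 \cdot \frac{1}{57}\right) + \frac{124}{55}\right) 35 = \left(\left(\left(-75\right) \frac{1}{9} + \frac{71}{57}\right) + \frac{124}{55}\right) 35 = \left(\left(- \frac{25}{3} + \frac{71}{57}\right) + \frac{124}{55}\right) 35 = \left(- \frac{404}{57} + \frac{124}{55}\right) 35 = \left(- \frac{15152}{3135}\right) 35 = - \frac{106064}{627}$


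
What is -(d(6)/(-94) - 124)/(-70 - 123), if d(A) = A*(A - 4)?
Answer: -5834/9071 ≈ -0.64315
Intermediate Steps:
d(A) = A*(-4 + A)
-(d(6)/(-94) - 124)/(-70 - 123) = -((6*(-4 + 6))/(-94) - 124)/(-70 - 123) = -((6*2)*(-1/94) - 124)/(-193) = -(12*(-1/94) - 124)*(-1)/193 = -(-6/47 - 124)*(-1)/193 = -(-5834)*(-1)/(47*193) = -1*5834/9071 = -5834/9071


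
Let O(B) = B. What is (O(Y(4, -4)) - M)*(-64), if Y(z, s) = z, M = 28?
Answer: 1536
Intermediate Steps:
(O(Y(4, -4)) - M)*(-64) = (4 - 1*28)*(-64) = (4 - 28)*(-64) = -24*(-64) = 1536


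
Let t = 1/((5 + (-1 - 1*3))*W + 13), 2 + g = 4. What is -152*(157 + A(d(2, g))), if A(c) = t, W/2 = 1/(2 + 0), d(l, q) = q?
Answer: -167124/7 ≈ -23875.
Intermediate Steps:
g = 2 (g = -2 + 4 = 2)
W = 1 (W = 2/(2 + 0) = 2/2 = 2*(½) = 1)
t = 1/14 (t = 1/((5 + (-1 - 1*3))*1 + 13) = 1/((5 + (-1 - 3))*1 + 13) = 1/((5 - 4)*1 + 13) = 1/(1*1 + 13) = 1/(1 + 13) = 1/14 ≈ 0.071429)
A(c) = 1/14
-152*(157 + A(d(2, g))) = -152*(157 + 1/14) = -152*2199/14 = -167124/7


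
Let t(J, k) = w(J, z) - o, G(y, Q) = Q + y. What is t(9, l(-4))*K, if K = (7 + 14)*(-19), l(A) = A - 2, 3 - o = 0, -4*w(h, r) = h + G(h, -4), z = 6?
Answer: 5187/2 ≈ 2593.5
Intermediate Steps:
w(h, r) = 1 - h/2 (w(h, r) = -(h + (-4 + h))/4 = -(-4 + 2*h)/4 = 1 - h/2)
o = 3 (o = 3 - 1*0 = 3 + 0 = 3)
l(A) = -2 + A
K = -399 (K = 21*(-19) = -399)
t(J, k) = -2 - J/2 (t(J, k) = (1 - J/2) - 1*3 = (1 - J/2) - 3 = -2 - J/2)
t(9, l(-4))*K = (-2 - 1/2*9)*(-399) = (-2 - 9/2)*(-399) = -13/2*(-399) = 5187/2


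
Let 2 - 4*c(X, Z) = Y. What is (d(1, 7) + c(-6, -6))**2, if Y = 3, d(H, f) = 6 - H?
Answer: 361/16 ≈ 22.563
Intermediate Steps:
c(X, Z) = -1/4 (c(X, Z) = 1/2 - 1/4*3 = 1/2 - 3/4 = -1/4)
(d(1, 7) + c(-6, -6))**2 = ((6 - 1*1) - 1/4)**2 = ((6 - 1) - 1/4)**2 = (5 - 1/4)**2 = (19/4)**2 = 361/16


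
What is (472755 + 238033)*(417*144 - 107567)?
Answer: -33775934972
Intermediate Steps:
(472755 + 238033)*(417*144 - 107567) = 710788*(60048 - 107567) = 710788*(-47519) = -33775934972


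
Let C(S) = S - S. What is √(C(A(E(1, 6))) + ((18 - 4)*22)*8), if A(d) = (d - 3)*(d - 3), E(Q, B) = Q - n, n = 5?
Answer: 4*√154 ≈ 49.639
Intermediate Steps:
E(Q, B) = -5 + Q (E(Q, B) = Q - 1*5 = Q - 5 = -5 + Q)
A(d) = (-3 + d)² (A(d) = (-3 + d)*(-3 + d) = (-3 + d)²)
C(S) = 0
√(C(A(E(1, 6))) + ((18 - 4)*22)*8) = √(0 + ((18 - 4)*22)*8) = √(0 + (14*22)*8) = √(0 + 308*8) = √(0 + 2464) = √2464 = 4*√154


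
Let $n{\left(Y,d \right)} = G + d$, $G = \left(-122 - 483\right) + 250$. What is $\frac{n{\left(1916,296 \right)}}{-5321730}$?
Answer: $\frac{59}{5321730} \approx 1.1087 \cdot 10^{-5}$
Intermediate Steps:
$G = -355$ ($G = -605 + 250 = -355$)
$n{\left(Y,d \right)} = -355 + d$
$\frac{n{\left(1916,296 \right)}}{-5321730} = \frac{-355 + 296}{-5321730} = \left(-59\right) \left(- \frac{1}{5321730}\right) = \frac{59}{5321730}$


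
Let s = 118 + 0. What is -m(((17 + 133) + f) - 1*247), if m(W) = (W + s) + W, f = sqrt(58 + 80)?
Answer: 76 - 2*sqrt(138) ≈ 52.505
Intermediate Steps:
f = sqrt(138) ≈ 11.747
s = 118
m(W) = 118 + 2*W (m(W) = (W + 118) + W = (118 + W) + W = 118 + 2*W)
-m(((17 + 133) + f) - 1*247) = -(118 + 2*(((17 + 133) + sqrt(138)) - 1*247)) = -(118 + 2*((150 + sqrt(138)) - 247)) = -(118 + 2*(-97 + sqrt(138))) = -(118 + (-194 + 2*sqrt(138))) = -(-76 + 2*sqrt(138)) = 76 - 2*sqrt(138)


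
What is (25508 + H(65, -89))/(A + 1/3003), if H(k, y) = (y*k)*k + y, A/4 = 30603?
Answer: -1052869818/367603237 ≈ -2.8641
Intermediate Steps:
A = 122412 (A = 4*30603 = 122412)
H(k, y) = y + y*k**2 (H(k, y) = (k*y)*k + y = y*k**2 + y = y + y*k**2)
(25508 + H(65, -89))/(A + 1/3003) = (25508 - 89*(1 + 65**2))/(122412 + 1/3003) = (25508 - 89*(1 + 4225))/(122412 + 1/3003) = (25508 - 89*4226)/(367603237/3003) = (25508 - 376114)*(3003/367603237) = -350606*3003/367603237 = -1052869818/367603237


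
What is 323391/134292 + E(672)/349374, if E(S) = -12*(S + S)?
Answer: 6156585881/2606562956 ≈ 2.3620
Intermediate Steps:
E(S) = -24*S
323391/134292 + E(672)/349374 = 323391/134292 - 24*672/349374 = 323391*(1/134292) - 16128*1/349374 = 107797/44764 - 2688/58229 = 6156585881/2606562956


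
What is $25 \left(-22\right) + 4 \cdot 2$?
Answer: $-542$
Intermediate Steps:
$25 \left(-22\right) + 4 \cdot 2 = -550 + 8 = -542$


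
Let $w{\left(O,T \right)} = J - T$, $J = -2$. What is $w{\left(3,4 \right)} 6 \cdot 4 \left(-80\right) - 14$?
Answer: $11506$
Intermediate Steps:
$w{\left(O,T \right)} = -2 - T$
$w{\left(3,4 \right)} 6 \cdot 4 \left(-80\right) - 14 = \left(-2 - 4\right) 6 \cdot 4 \left(-80\right) - 14 = \left(-6\right) 6 \cdot 4 \left(-80\right) - 14 = \left(-36\right) 4 \left(-80\right) - 14 = \left(-144\right) \left(-80\right) - 14 = 11520 - 14 = 11506$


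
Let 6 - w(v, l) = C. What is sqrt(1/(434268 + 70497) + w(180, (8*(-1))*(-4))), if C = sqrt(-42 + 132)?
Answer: sqrt(169858526235 - 84929235075*sqrt(10))/168255 ≈ 1.8673*I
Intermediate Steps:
C = 3*sqrt(10) (C = sqrt(90) = 3*sqrt(10) ≈ 9.4868)
w(v, l) = 6 - 3*sqrt(10)
sqrt(1/(434268 + 70497) + w(180, (8*(-1))*(-4))) = sqrt(1/(434268 + 70497) + (6 - 3*sqrt(10))) = sqrt(1/504765 + (6 - 3*sqrt(10))) = sqrt(3028591/504765 - 3*sqrt(10))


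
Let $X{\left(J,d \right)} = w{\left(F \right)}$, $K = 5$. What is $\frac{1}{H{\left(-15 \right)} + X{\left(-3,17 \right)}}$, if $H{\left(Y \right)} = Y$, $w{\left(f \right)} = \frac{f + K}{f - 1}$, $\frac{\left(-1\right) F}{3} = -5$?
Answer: $- \frac{7}{95} \approx -0.073684$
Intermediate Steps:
$F = 15$ ($F = \left(-3\right) \left(-5\right) = 15$)
$w{\left(f \right)} = \frac{5 + f}{-1 + f}$ ($w{\left(f \right)} = \frac{f + 5}{f - 1} = \frac{5 + f}{-1 + f}$)
$X{\left(J,d \right)} = \frac{10}{7}$ ($X{\left(J,d \right)} = \frac{5 + 15}{-1 + 15} = \frac{1}{14} \cdot 20 = \frac{10}{7}$)
$\frac{1}{H{\left(-15 \right)} + X{\left(-3,17 \right)}} = \frac{1}{-15 + \frac{10}{7}} = \frac{1}{- \frac{95}{7}} = - \frac{7}{95}$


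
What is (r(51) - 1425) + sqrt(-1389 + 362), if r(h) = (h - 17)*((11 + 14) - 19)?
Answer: -1221 + I*sqrt(1027) ≈ -1221.0 + 32.047*I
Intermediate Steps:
r(h) = -102 + 6*h (r(h) = (-17 + h)*(25 - 19) = (-17 + h)*6 = -102 + 6*h)
(r(51) - 1425) + sqrt(-1389 + 362) = ((-102 + 6*51) - 1425) + sqrt(-1389 + 362) = ((-102 + 306) - 1425) + sqrt(-1027) = (204 - 1425) + I*sqrt(1027) = -1221 + I*sqrt(1027)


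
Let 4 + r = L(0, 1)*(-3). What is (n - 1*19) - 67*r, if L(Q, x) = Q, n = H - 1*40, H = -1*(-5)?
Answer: 214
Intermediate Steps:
H = 5
n = -35 (n = 5 - 1*40 = 5 - 40 = -35)
r = -4 (r = -4 + 0*(-3) = -4 + 0 = -4)
(n - 1*19) - 67*r = (-35 - 1*19) - 67*(-4) = (-35 - 19) + 268 = -54 + 268 = 214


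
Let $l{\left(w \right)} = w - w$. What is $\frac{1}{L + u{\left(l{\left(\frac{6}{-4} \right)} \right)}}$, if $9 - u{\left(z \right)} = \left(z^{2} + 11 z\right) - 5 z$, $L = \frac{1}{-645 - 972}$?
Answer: $\frac{1617}{14552} \approx 0.11112$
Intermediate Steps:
$l{\left(w \right)} = 0$
$L = - \frac{1}{1617}$ ($L = \frac{1}{-1617} = - \frac{1}{1617} \approx -0.00061843$)
$u{\left(z \right)} = 9 - z^{2} - 6 z$ ($u{\left(z \right)} = 9 - \left(\left(z^{2} + 11 z\right) - 5 z\right) = 9 - \left(z^{2} + 6 z\right) = 9 - z^{2} - 6 z$)
$\frac{1}{L + u{\left(l{\left(\frac{6}{-4} \right)} \right)}} = \frac{1}{- \frac{1}{1617} - -9} = \frac{1}{- \frac{1}{1617} + \left(9 - 0 + 0\right)} = \frac{1}{- \frac{1}{1617} + \left(9 + 0 + 0\right)} = \frac{1}{- \frac{1}{1617} + 9} = \frac{1}{\frac{14552}{1617}} = \frac{1617}{14552}$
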